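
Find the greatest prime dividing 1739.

1739 = 37 · 47
47 is prime.
So 1739 = 37 · 47; the largest prime factor is 47.

47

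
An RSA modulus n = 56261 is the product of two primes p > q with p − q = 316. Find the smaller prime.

127

Since p = q + 316, we have 56261 = q(q + 316), so q² + 316q − 56261 = 0.
Discriminant: 316² + 4·56261 = 99856 + 225044 = 324900; √324900 = 570.
q = (−316 + 570)/2 = 127, and p = q + 316 = 443.
Check: 127 · 443 = 56261.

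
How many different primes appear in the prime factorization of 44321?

3

44321 = 23 · 1927
1927 = 41 · 47
44321 = 23 · 41 · 47, which has 3 distinct prime factors.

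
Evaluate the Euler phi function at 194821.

174240

Factor: 194821 = 11 · 89 · 199.
φ(194821) = (11−1) · (89−1) · (199−1) = 10 · 88 · 198 = 174240.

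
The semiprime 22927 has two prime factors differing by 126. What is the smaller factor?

101

Since p = q + 126, we have 22927 = q(q + 126), so q² + 126q − 22927 = 0.
Discriminant: 126² + 4·22927 = 15876 + 91708 = 107584; √107584 = 328.
q = (−126 + 328)/2 = 101, and p = q + 126 = 227.
Check: 101 · 227 = 22927.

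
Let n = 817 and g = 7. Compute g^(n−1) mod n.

7^1 ≡ 7 (mod 817)
7^2 ≡ 7^2 = 49 ≡ 49 (mod 817)
7^4 ≡ 49^2 = 2401 ≡ 767 (mod 817)
7^8 ≡ 767^2 = 588289 ≡ 49 (mod 817)
7^16 ≡ 49^2 = 2401 ≡ 767 (mod 817)
7^32 ≡ 767^2 = 588289 ≡ 49 (mod 817)
7^64 ≡ 49^2 = 2401 ≡ 767 (mod 817)
7^128 ≡ 767^2 = 588289 ≡ 49 (mod 817)
7^256 ≡ 49^2 = 2401 ≡ 767 (mod 817)
7^512 ≡ 767^2 = 588289 ≡ 49 (mod 817)
816 = 512 + 256 + 32 + 16 in binary powers of 2.
So 7^816 ≡ 49 · 767 · 49 · 767 ≡ 1 (mod 817).
Since the result is 1, base 7 gives no evidence that 817 is composite.

1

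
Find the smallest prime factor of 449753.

449753 is odd.
Digit sum 32, not divisible by 3.
Ends in 3: not divisible by 5.
7: 449753 = 7·64250 + 3
11: 449753 = 11·40886 + 7
13: 449753 = 13·34596 + 5
17: 449753 = 17·26456 + 1
19: 449753 = 19·23671 + 4
23: 449753 = 23·19554 + 11
29: 449753 = 29·15508 + 21
31: 449753 = 31·14508 + 5
37: 449753 = 37·12155 + 18
41: 449753 = 41·10969 + 24
43: 449753 = 43·10459 + 16
47: 449753 = 47·9569 + 10
53: 449753 = 53·8485 + 48
59: 449753 = 59·7622 + 55
61: 449753 = 61·7373

61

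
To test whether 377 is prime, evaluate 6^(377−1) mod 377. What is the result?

373

6^1 ≡ 6 (mod 377)
6^2 ≡ 6^2 = 36 ≡ 36 (mod 377)
6^4 ≡ 36^2 = 1296 ≡ 165 (mod 377)
6^8 ≡ 165^2 = 27225 ≡ 81 (mod 377)
6^16 ≡ 81^2 = 6561 ≡ 152 (mod 377)
6^32 ≡ 152^2 = 23104 ≡ 107 (mod 377)
6^64 ≡ 107^2 = 11449 ≡ 139 (mod 377)
6^128 ≡ 139^2 = 19321 ≡ 94 (mod 377)
6^256 ≡ 94^2 = 8836 ≡ 165 (mod 377)
376 = 256 + 64 + 32 + 16 + 8 in binary powers of 2.
So 6^376 ≡ 165 · 139 · 107 · 152 · 81 ≡ 373 (mod 377).
Since 373 ≠ 1, base 6 is a Fermat witness: 377 is composite.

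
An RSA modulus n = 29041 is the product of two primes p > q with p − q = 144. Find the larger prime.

Since p = q + 144, we have 29041 = q(q + 144), so q² + 144q − 29041 = 0.
Discriminant: 144² + 4·29041 = 20736 + 116164 = 136900; √136900 = 370.
q = (−144 + 370)/2 = 113, and p = q + 144 = 257.
Check: 113 · 257 = 29041.

257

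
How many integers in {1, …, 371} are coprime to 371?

312

Factor: 371 = 7 · 53.
φ(371) = (7−1) · (53−1) = 6 · 52 = 312.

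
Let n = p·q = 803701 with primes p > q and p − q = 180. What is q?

811

Since p = q + 180, we have 803701 = q(q + 180), so q² + 180q − 803701 = 0.
Discriminant: 180² + 4·803701 = 32400 + 3214804 = 3247204; √3247204 = 1802.
q = (−180 + 1802)/2 = 811, and p = q + 180 = 991.
Check: 811 · 991 = 803701.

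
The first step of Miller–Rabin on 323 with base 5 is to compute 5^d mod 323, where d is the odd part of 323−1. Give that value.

323 − 1 = 322 = 2^1 · 161, so d = 161.
5^1 ≡ 5 (mod 323)
5^2 ≡ 5^2 = 25 ≡ 25 (mod 323)
5^4 ≡ 25^2 = 625 ≡ 302 (mod 323)
5^8 ≡ 302^2 = 91204 ≡ 118 (mod 323)
5^16 ≡ 118^2 = 13924 ≡ 35 (mod 323)
5^32 ≡ 35^2 = 1225 ≡ 256 (mod 323)
5^64 ≡ 256^2 = 65536 ≡ 290 (mod 323)
5^128 ≡ 290^2 = 84100 ≡ 120 (mod 323)
161 = 128 + 32 + 1 in binary powers of 2.
So 5^161 ≡ 120 · 256 · 5 ≡ 175 (mod 323).
Squaring chain: 175; never reaches −1, so base 5 is a Miller–Rabin witness that 323 is composite.

175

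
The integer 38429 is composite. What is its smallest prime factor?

83

38429 is odd.
Digit sum 26, not divisible by 3.
Ends in 9: not divisible by 5.
7: 38429 = 7·5489 + 6
11: 38429 = 11·3493 + 6
13: 38429 = 13·2956 + 1
17: 38429 = 17·2260 + 9
19: 38429 = 19·2022 + 11
23: 38429 = 23·1670 + 19
29: 38429 = 29·1325 + 4
31: 38429 = 31·1239 + 20
37: 38429 = 37·1038 + 23
41: 38429 = 41·937 + 12
43: 38429 = 43·893 + 30
47: 38429 = 47·817 + 30
53: 38429 = 53·725 + 4
59: 38429 = 59·651 + 20
61: 38429 = 61·629 + 60
67: 38429 = 67·573 + 38
71: 38429 = 71·541 + 18
73: 38429 = 73·526 + 31
79: 38429 = 79·486 + 35
83: 38429 = 83·463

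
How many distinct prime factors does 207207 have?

207207 = 3^2 · 23023
23023 = 7 · 3289
3289 = 11 · 299
299 = 13 · 23
207207 = 3^2 · 7 · 11 · 13 · 23, which has 5 distinct prime factors.

5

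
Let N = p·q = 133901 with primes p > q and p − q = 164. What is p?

Since p = q + 164, we have 133901 = q(q + 164), so q² + 164q − 133901 = 0.
Discriminant: 164² + 4·133901 = 26896 + 535604 = 562500; √562500 = 750.
q = (−164 + 750)/2 = 293, and p = q + 164 = 457.
Check: 293 · 457 = 133901.

457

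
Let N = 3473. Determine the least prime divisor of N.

3473 is odd.
Digit sum 17, not divisible by 3.
Ends in 3: not divisible by 5.
7: 3473 = 7·496 + 1
11: 3473 = 11·315 + 8
13: 3473 = 13·267 + 2
17: 3473 = 17·204 + 5
19: 3473 = 19·182 + 15
23: 3473 = 23·151

23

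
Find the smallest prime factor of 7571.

7571 is odd.
Digit sum 20, not divisible by 3.
Ends in 1: not divisible by 5.
7: 7571 = 7·1081 + 4
11: 7571 = 11·688 + 3
13: 7571 = 13·582 + 5
17: 7571 = 17·445 + 6
19: 7571 = 19·398 + 9
23: 7571 = 23·329 + 4
29: 7571 = 29·261 + 2
31: 7571 = 31·244 + 7
37: 7571 = 37·204 + 23
41: 7571 = 41·184 + 27
43: 7571 = 43·176 + 3
47: 7571 = 47·161 + 4
53: 7571 = 53·142 + 45
59: 7571 = 59·128 + 19
61: 7571 = 61·124 + 7
67: 7571 = 67·113

67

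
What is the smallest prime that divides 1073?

29

1073 is odd.
Digit sum 11, not divisible by 3.
Ends in 3: not divisible by 5.
7: 1073 = 7·153 + 2
11: 1073 = 11·97 + 6
13: 1073 = 13·82 + 7
17: 1073 = 17·63 + 2
19: 1073 = 19·56 + 9
23: 1073 = 23·46 + 15
29: 1073 = 29·37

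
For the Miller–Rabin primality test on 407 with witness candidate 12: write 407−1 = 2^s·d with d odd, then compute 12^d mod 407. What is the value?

407 − 1 = 406 = 2^1 · 203, so d = 203.
12^1 ≡ 12 (mod 407)
12^2 ≡ 12^2 = 144 ≡ 144 (mod 407)
12^4 ≡ 144^2 = 20736 ≡ 386 (mod 407)
12^8 ≡ 386^2 = 148996 ≡ 34 (mod 407)
12^16 ≡ 34^2 = 1156 ≡ 342 (mod 407)
12^32 ≡ 342^2 = 116964 ≡ 155 (mod 407)
12^64 ≡ 155^2 = 24025 ≡ 12 (mod 407)
12^128 ≡ 12^2 = 144 ≡ 144 (mod 407)
203 = 128 + 64 + 8 + 2 + 1 in binary powers of 2.
So 12^203 ≡ 144 · 12 · 34 · 144 · 12 ≡ 155 (mod 407).
Squaring chain: 155; never reaches −1, so base 12 is a Miller–Rabin witness that 407 is composite.

155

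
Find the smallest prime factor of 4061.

31

4061 is odd.
Digit sum 11, not divisible by 3.
Ends in 1: not divisible by 5.
7: 4061 = 7·580 + 1
11: 4061 = 11·369 + 2
13: 4061 = 13·312 + 5
17: 4061 = 17·238 + 15
19: 4061 = 19·213 + 14
23: 4061 = 23·176 + 13
29: 4061 = 29·140 + 1
31: 4061 = 31·131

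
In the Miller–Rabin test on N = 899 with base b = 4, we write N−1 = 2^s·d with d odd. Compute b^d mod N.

845

899 − 1 = 898 = 2^1 · 449, so d = 449.
4^1 ≡ 4 (mod 899)
4^2 ≡ 4^2 = 16 ≡ 16 (mod 899)
4^4 ≡ 16^2 = 256 ≡ 256 (mod 899)
4^8 ≡ 256^2 = 65536 ≡ 808 (mod 899)
4^16 ≡ 808^2 = 652864 ≡ 190 (mod 899)
4^32 ≡ 190^2 = 36100 ≡ 140 (mod 899)
4^64 ≡ 140^2 = 19600 ≡ 721 (mod 899)
4^128 ≡ 721^2 = 519841 ≡ 219 (mod 899)
4^256 ≡ 219^2 = 47961 ≡ 314 (mod 899)
449 = 256 + 128 + 64 + 1 in binary powers of 2.
So 4^449 ≡ 314 · 219 · 721 · 4 ≡ 845 (mod 899).
Squaring chain: 845; never reaches −1, so base 4 is a Miller–Rabin witness that 899 is composite.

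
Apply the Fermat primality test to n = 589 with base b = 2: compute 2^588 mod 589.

2^1 ≡ 2 (mod 589)
2^2 ≡ 2^2 = 4 ≡ 4 (mod 589)
2^4 ≡ 4^2 = 16 ≡ 16 (mod 589)
2^8 ≡ 16^2 = 256 ≡ 256 (mod 589)
2^16 ≡ 256^2 = 65536 ≡ 157 (mod 589)
2^32 ≡ 157^2 = 24649 ≡ 500 (mod 589)
2^64 ≡ 500^2 = 250000 ≡ 264 (mod 589)
2^128 ≡ 264^2 = 69696 ≡ 194 (mod 589)
2^256 ≡ 194^2 = 37636 ≡ 529 (mod 589)
2^512 ≡ 529^2 = 279841 ≡ 66 (mod 589)
588 = 512 + 64 + 8 + 4 in binary powers of 2.
So 2^588 ≡ 66 · 264 · 256 · 16 ≡ 163 (mod 589).
Since 163 ≠ 1, base 2 is a Fermat witness: 589 is composite.

163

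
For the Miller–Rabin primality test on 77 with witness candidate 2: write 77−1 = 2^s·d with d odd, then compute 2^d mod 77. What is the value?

72

77 − 1 = 76 = 2^2 · 19, so d = 19.
2^1 ≡ 2 (mod 77)
2^2 ≡ 2^2 = 4 ≡ 4 (mod 77)
2^4 ≡ 4^2 = 16 ≡ 16 (mod 77)
2^8 ≡ 16^2 = 256 ≡ 25 (mod 77)
2^16 ≡ 25^2 = 625 ≡ 9 (mod 77)
19 = 16 + 2 + 1 in binary powers of 2.
So 2^19 ≡ 9 · 4 · 2 ≡ 72 (mod 77).
Squaring chain: 72 → 25; never reaches −1, so base 2 is a Miller–Rabin witness that 77 is composite.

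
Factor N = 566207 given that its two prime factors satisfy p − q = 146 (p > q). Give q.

Since p = q + 146, we have 566207 = q(q + 146), so q² + 146q − 566207 = 0.
Discriminant: 146² + 4·566207 = 21316 + 2264828 = 2286144; √2286144 = 1512.
q = (−146 + 1512)/2 = 683, and p = q + 146 = 829.
Check: 683 · 829 = 566207.

683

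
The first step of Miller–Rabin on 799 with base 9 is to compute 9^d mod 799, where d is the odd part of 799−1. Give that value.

799 − 1 = 798 = 2^1 · 399, so d = 399.
9^1 ≡ 9 (mod 799)
9^2 ≡ 9^2 = 81 ≡ 81 (mod 799)
9^4 ≡ 81^2 = 6561 ≡ 169 (mod 799)
9^8 ≡ 169^2 = 28561 ≡ 596 (mod 799)
9^16 ≡ 596^2 = 355216 ≡ 460 (mod 799)
9^32 ≡ 460^2 = 211600 ≡ 664 (mod 799)
9^64 ≡ 664^2 = 440896 ≡ 647 (mod 799)
9^128 ≡ 647^2 = 418609 ≡ 732 (mod 799)
9^256 ≡ 732^2 = 535824 ≡ 494 (mod 799)
399 = 256 + 128 + 8 + 4 + 2 + 1 in binary powers of 2.
So 9^399 ≡ 494 · 732 · 596 · 169 · 81 · 9 ≡ 784 (mod 799).
Squaring chain: 784; never reaches −1, so base 9 is a Miller–Rabin witness that 799 is composite.

784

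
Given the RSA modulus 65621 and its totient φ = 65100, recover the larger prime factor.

φ(n) = (p−1)(q−1) = n − (p+q) + 1, so p + q = 65621 − 65100 + 1 = 522.
p and q are the roots of t² − 522t + 65621 = 0.
Discriminant: 522² − 4·65621 = 272484 − 262484 = 10000; √10000 = 100.
q = (522 − 100)/2 = 211, p = (522 + 100)/2 = 311.
Check: 211 · 311 = 65621.

311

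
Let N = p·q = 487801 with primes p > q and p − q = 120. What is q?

Since p = q + 120, we have 487801 = q(q + 120), so q² + 120q − 487801 = 0.
Discriminant: 120² + 4·487801 = 14400 + 1951204 = 1965604; √1965604 = 1402.
q = (−120 + 1402)/2 = 641, and p = q + 120 = 761.
Check: 641 · 761 = 487801.

641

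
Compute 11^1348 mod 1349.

1094

11^1 ≡ 11 (mod 1349)
11^2 ≡ 11^2 = 121 ≡ 121 (mod 1349)
11^4 ≡ 121^2 = 14641 ≡ 1151 (mod 1349)
11^8 ≡ 1151^2 = 1324801 ≡ 83 (mod 1349)
11^16 ≡ 83^2 = 6889 ≡ 144 (mod 1349)
11^32 ≡ 144^2 = 20736 ≡ 501 (mod 1349)
11^64 ≡ 501^2 = 251001 ≡ 87 (mod 1349)
11^128 ≡ 87^2 = 7569 ≡ 824 (mod 1349)
11^256 ≡ 824^2 = 678976 ≡ 429 (mod 1349)
11^512 ≡ 429^2 = 184041 ≡ 577 (mod 1349)
11^1024 ≡ 577^2 = 332929 ≡ 1075 (mod 1349)
1348 = 1024 + 256 + 64 + 4 in binary powers of 2.
So 11^1348 ≡ 1075 · 429 · 87 · 1151 ≡ 1094 (mod 1349).
Since 1094 ≠ 1, base 11 is a Fermat witness: 1349 is composite.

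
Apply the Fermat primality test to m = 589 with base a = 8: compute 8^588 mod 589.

419

8^1 ≡ 8 (mod 589)
8^2 ≡ 8^2 = 64 ≡ 64 (mod 589)
8^4 ≡ 64^2 = 4096 ≡ 562 (mod 589)
8^8 ≡ 562^2 = 315844 ≡ 140 (mod 589)
8^16 ≡ 140^2 = 19600 ≡ 163 (mod 589)
8^32 ≡ 163^2 = 26569 ≡ 64 (mod 589)
8^64 ≡ 64^2 = 4096 ≡ 562 (mod 589)
8^128 ≡ 562^2 = 315844 ≡ 140 (mod 589)
8^256 ≡ 140^2 = 19600 ≡ 163 (mod 589)
8^512 ≡ 163^2 = 26569 ≡ 64 (mod 589)
588 = 512 + 64 + 8 + 4 in binary powers of 2.
So 8^588 ≡ 64 · 562 · 140 · 562 ≡ 419 (mod 589).
Since 419 ≠ 1, base 8 is a Fermat witness: 589 is composite.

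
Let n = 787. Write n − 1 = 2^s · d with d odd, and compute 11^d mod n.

1

787 − 1 = 786 = 2^1 · 393, so d = 393.
11^1 ≡ 11 (mod 787)
11^2 ≡ 11^2 = 121 ≡ 121 (mod 787)
11^4 ≡ 121^2 = 14641 ≡ 475 (mod 787)
11^8 ≡ 475^2 = 225625 ≡ 543 (mod 787)
11^16 ≡ 543^2 = 294849 ≡ 511 (mod 787)
11^32 ≡ 511^2 = 261121 ≡ 624 (mod 787)
11^64 ≡ 624^2 = 389376 ≡ 598 (mod 787)
11^128 ≡ 598^2 = 357604 ≡ 306 (mod 787)
11^256 ≡ 306^2 = 93636 ≡ 770 (mod 787)
393 = 256 + 128 + 8 + 1 in binary powers of 2.
So 11^393 ≡ 770 · 306 · 543 · 11 ≡ 1 (mod 787).
Since 11^d ≡ 1 (mod 787), base 11 does not prove 787 composite.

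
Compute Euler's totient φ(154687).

139968

Factor: 154687 = 13 · 73 · 163.
φ(154687) = (13−1) · (73−1) · (163−1) = 12 · 72 · 162 = 139968.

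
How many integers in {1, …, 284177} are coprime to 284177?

269280

Factor: 284177 = 31 · 89 · 103.
φ(284177) = (31−1) · (89−1) · (103−1) = 30 · 88 · 102 = 269280.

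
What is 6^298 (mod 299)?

121

6^1 ≡ 6 (mod 299)
6^2 ≡ 6^2 = 36 ≡ 36 (mod 299)
6^4 ≡ 36^2 = 1296 ≡ 100 (mod 299)
6^8 ≡ 100^2 = 10000 ≡ 133 (mod 299)
6^16 ≡ 133^2 = 17689 ≡ 48 (mod 299)
6^32 ≡ 48^2 = 2304 ≡ 211 (mod 299)
6^64 ≡ 211^2 = 44521 ≡ 269 (mod 299)
6^128 ≡ 269^2 = 72361 ≡ 3 (mod 299)
6^256 ≡ 3^2 = 9 ≡ 9 (mod 299)
298 = 256 + 32 + 8 + 2 in binary powers of 2.
So 6^298 ≡ 9 · 211 · 133 · 36 ≡ 121 (mod 299).
Since 121 ≠ 1, base 6 is a Fermat witness: 299 is composite.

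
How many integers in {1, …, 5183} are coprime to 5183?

5040

Factor: 5183 = 71 · 73.
φ(5183) = (71−1) · (73−1) = 70 · 72 = 5040.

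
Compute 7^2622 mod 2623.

7^1 ≡ 7 (mod 2623)
7^2 ≡ 7^2 = 49 ≡ 49 (mod 2623)
7^4 ≡ 49^2 = 2401 ≡ 2401 (mod 2623)
7^8 ≡ 2401^2 = 5764801 ≡ 2070 (mod 2623)
7^16 ≡ 2070^2 = 4284900 ≡ 1541 (mod 2623)
7^32 ≡ 1541^2 = 2374681 ≡ 866 (mod 2623)
7^64 ≡ 866^2 = 749956 ≡ 2401 (mod 2623)
7^128 ≡ 2401^2 = 5764801 ≡ 2070 (mod 2623)
7^256 ≡ 2070^2 = 4284900 ≡ 1541 (mod 2623)
7^512 ≡ 1541^2 = 2374681 ≡ 866 (mod 2623)
7^1024 ≡ 866^2 = 749956 ≡ 2401 (mod 2623)
7^2048 ≡ 2401^2 = 5764801 ≡ 2070 (mod 2623)
2622 = 2048 + 512 + 32 + 16 + 8 + 4 + 2 in binary powers of 2.
So 7^2622 ≡ 2070 · 866 · 866 · 1541 · 2070 · 2401 · 49 ≡ 1979 (mod 2623).
Since 1979 ≠ 1, base 7 is a Fermat witness: 2623 is composite.

1979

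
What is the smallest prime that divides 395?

395 is odd.
Digit sum 17, not divisible by 3.
Ends in 5: divisible by 5.

5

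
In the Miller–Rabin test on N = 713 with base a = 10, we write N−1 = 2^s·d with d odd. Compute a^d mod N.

493

713 − 1 = 712 = 2^3 · 89, so d = 89.
10^1 ≡ 10 (mod 713)
10^2 ≡ 10^2 = 100 ≡ 100 (mod 713)
10^4 ≡ 100^2 = 10000 ≡ 18 (mod 713)
10^8 ≡ 18^2 = 324 ≡ 324 (mod 713)
10^16 ≡ 324^2 = 104976 ≡ 165 (mod 713)
10^32 ≡ 165^2 = 27225 ≡ 131 (mod 713)
10^64 ≡ 131^2 = 17161 ≡ 49 (mod 713)
89 = 64 + 16 + 8 + 1 in binary powers of 2.
So 10^89 ≡ 49 · 165 · 324 · 10 ≡ 493 (mod 713).
Squaring chain: 493 → 629 → 639; never reaches −1, so base 10 is a Miller–Rabin witness that 713 is composite.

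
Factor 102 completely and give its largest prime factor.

17

102 = 2 · 51
51 = 3 · 17
17 is prime.
So 102 = 2 · 3 · 17; the largest prime factor is 17.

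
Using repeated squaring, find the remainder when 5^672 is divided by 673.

1

5^1 ≡ 5 (mod 673)
5^2 ≡ 5^2 = 25 ≡ 25 (mod 673)
5^4 ≡ 25^2 = 625 ≡ 625 (mod 673)
5^8 ≡ 625^2 = 390625 ≡ 285 (mod 673)
5^16 ≡ 285^2 = 81225 ≡ 465 (mod 673)
5^32 ≡ 465^2 = 216225 ≡ 192 (mod 673)
5^64 ≡ 192^2 = 36864 ≡ 522 (mod 673)
5^128 ≡ 522^2 = 272484 ≡ 592 (mod 673)
5^256 ≡ 592^2 = 350464 ≡ 504 (mod 673)
5^512 ≡ 504^2 = 254016 ≡ 295 (mod 673)
672 = 512 + 128 + 32 in binary powers of 2.
So 5^672 ≡ 295 · 592 · 192 ≡ 1 (mod 673).
Since the result is 1, base 5 gives no evidence that 673 is composite.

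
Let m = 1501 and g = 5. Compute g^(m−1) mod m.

64

5^1 ≡ 5 (mod 1501)
5^2 ≡ 5^2 = 25 ≡ 25 (mod 1501)
5^4 ≡ 25^2 = 625 ≡ 625 (mod 1501)
5^8 ≡ 625^2 = 390625 ≡ 365 (mod 1501)
5^16 ≡ 365^2 = 133225 ≡ 1137 (mod 1501)
5^32 ≡ 1137^2 = 1292769 ≡ 408 (mod 1501)
5^64 ≡ 408^2 = 166464 ≡ 1354 (mod 1501)
5^128 ≡ 1354^2 = 1833316 ≡ 595 (mod 1501)
5^256 ≡ 595^2 = 354025 ≡ 1290 (mod 1501)
5^512 ≡ 1290^2 = 1664100 ≡ 992 (mod 1501)
5^1024 ≡ 992^2 = 984064 ≡ 909 (mod 1501)
1500 = 1024 + 256 + 128 + 64 + 16 + 8 + 4 in binary powers of 2.
So 5^1500 ≡ 909 · 1290 · 595 · 1354 · 1137 · 365 · 625 ≡ 64 (mod 1501).
Since 64 ≠ 1, base 5 is a Fermat witness: 1501 is composite.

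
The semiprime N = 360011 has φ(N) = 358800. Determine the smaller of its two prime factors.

521

φ(n) = (p−1)(q−1) = n − (p+q) + 1, so p + q = 360011 − 358800 + 1 = 1212.
p and q are the roots of t² − 1212t + 360011 = 0.
Discriminant: 1212² − 4·360011 = 1468944 − 1440044 = 28900; √28900 = 170.
q = (1212 − 170)/2 = 521, p = (1212 + 170)/2 = 691.
Check: 521 · 691 = 360011.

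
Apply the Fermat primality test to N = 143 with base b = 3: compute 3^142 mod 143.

3^1 ≡ 3 (mod 143)
3^2 ≡ 3^2 = 9 ≡ 9 (mod 143)
3^4 ≡ 9^2 = 81 ≡ 81 (mod 143)
3^8 ≡ 81^2 = 6561 ≡ 126 (mod 143)
3^16 ≡ 126^2 = 15876 ≡ 3 (mod 143)
3^32 ≡ 3^2 = 9 ≡ 9 (mod 143)
3^64 ≡ 9^2 = 81 ≡ 81 (mod 143)
3^128 ≡ 81^2 = 6561 ≡ 126 (mod 143)
142 = 128 + 8 + 4 + 2 in binary powers of 2.
So 3^142 ≡ 126 · 126 · 81 · 9 ≡ 42 (mod 143).
Since 42 ≠ 1, base 3 is a Fermat witness: 143 is composite.

42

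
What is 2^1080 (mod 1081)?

2^1 ≡ 2 (mod 1081)
2^2 ≡ 2^2 = 4 ≡ 4 (mod 1081)
2^4 ≡ 4^2 = 16 ≡ 16 (mod 1081)
2^8 ≡ 16^2 = 256 ≡ 256 (mod 1081)
2^16 ≡ 256^2 = 65536 ≡ 676 (mod 1081)
2^32 ≡ 676^2 = 456976 ≡ 794 (mod 1081)
2^64 ≡ 794^2 = 630436 ≡ 213 (mod 1081)
2^128 ≡ 213^2 = 45369 ≡ 1048 (mod 1081)
2^256 ≡ 1048^2 = 1098304 ≡ 8 (mod 1081)
2^512 ≡ 8^2 = 64 ≡ 64 (mod 1081)
2^1024 ≡ 64^2 = 4096 ≡ 853 (mod 1081)
1080 = 1024 + 32 + 16 + 8 in binary powers of 2.
So 2^1080 ≡ 853 · 794 · 676 · 256 ≡ 165 (mod 1081).
Since 165 ≠ 1, base 2 is a Fermat witness: 1081 is composite.

165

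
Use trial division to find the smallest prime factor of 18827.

67

18827 is odd.
Digit sum 26, not divisible by 3.
Ends in 7: not divisible by 5.
7: 18827 = 7·2689 + 4
11: 18827 = 11·1711 + 6
13: 18827 = 13·1448 + 3
17: 18827 = 17·1107 + 8
19: 18827 = 19·990 + 17
23: 18827 = 23·818 + 13
29: 18827 = 29·649 + 6
31: 18827 = 31·607 + 10
37: 18827 = 37·508 + 31
41: 18827 = 41·459 + 8
43: 18827 = 43·437 + 36
47: 18827 = 47·400 + 27
53: 18827 = 53·355 + 12
59: 18827 = 59·319 + 6
61: 18827 = 61·308 + 39
67: 18827 = 67·281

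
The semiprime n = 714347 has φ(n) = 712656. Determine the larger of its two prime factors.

883

φ(n) = (p−1)(q−1) = n − (p+q) + 1, so p + q = 714347 − 712656 + 1 = 1692.
p and q are the roots of t² − 1692t + 714347 = 0.
Discriminant: 1692² − 4·714347 = 2862864 − 2857388 = 5476; √5476 = 74.
q = (1692 − 74)/2 = 809, p = (1692 + 74)/2 = 883.
Check: 809 · 883 = 714347.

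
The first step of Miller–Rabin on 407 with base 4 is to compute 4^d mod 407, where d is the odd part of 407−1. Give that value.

407 − 1 = 406 = 2^1 · 203, so d = 203.
4^1 ≡ 4 (mod 407)
4^2 ≡ 4^2 = 16 ≡ 16 (mod 407)
4^4 ≡ 16^2 = 256 ≡ 256 (mod 407)
4^8 ≡ 256^2 = 65536 ≡ 9 (mod 407)
4^16 ≡ 9^2 = 81 ≡ 81 (mod 407)
4^32 ≡ 81^2 = 6561 ≡ 49 (mod 407)
4^64 ≡ 49^2 = 2401 ≡ 366 (mod 407)
4^128 ≡ 366^2 = 133956 ≡ 53 (mod 407)
203 = 128 + 64 + 8 + 2 + 1 in binary powers of 2.
So 4^203 ≡ 53 · 366 · 9 · 16 · 4 ≡ 284 (mod 407).
Squaring chain: 284; never reaches −1, so base 4 is a Miller–Rabin witness that 407 is composite.

284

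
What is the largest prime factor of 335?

335 = 5 · 67
67 is prime.
So 335 = 5 · 67; the largest prime factor is 67.

67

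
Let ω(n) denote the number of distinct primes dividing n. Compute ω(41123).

3

41123 = 17 · 2419
2419 = 41 · 59
41123 = 17 · 41 · 59, which has 3 distinct prime factors.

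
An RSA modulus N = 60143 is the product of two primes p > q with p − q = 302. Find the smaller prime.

Since p = q + 302, we have 60143 = q(q + 302), so q² + 302q − 60143 = 0.
Discriminant: 302² + 4·60143 = 91204 + 240572 = 331776; √331776 = 576.
q = (−302 + 576)/2 = 137, and p = q + 302 = 439.
Check: 137 · 439 = 60143.

137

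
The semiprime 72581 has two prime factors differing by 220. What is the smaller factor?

181

Since p = q + 220, we have 72581 = q(q + 220), so q² + 220q − 72581 = 0.
Discriminant: 220² + 4·72581 = 48400 + 290324 = 338724; √338724 = 582.
q = (−220 + 582)/2 = 181, and p = q + 220 = 401.
Check: 181 · 401 = 72581.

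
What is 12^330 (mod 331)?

1

12^1 ≡ 12 (mod 331)
12^2 ≡ 12^2 = 144 ≡ 144 (mod 331)
12^4 ≡ 144^2 = 20736 ≡ 214 (mod 331)
12^8 ≡ 214^2 = 45796 ≡ 118 (mod 331)
12^16 ≡ 118^2 = 13924 ≡ 22 (mod 331)
12^32 ≡ 22^2 = 484 ≡ 153 (mod 331)
12^64 ≡ 153^2 = 23409 ≡ 239 (mod 331)
12^128 ≡ 239^2 = 57121 ≡ 189 (mod 331)
12^256 ≡ 189^2 = 35721 ≡ 304 (mod 331)
330 = 256 + 64 + 8 + 2 in binary powers of 2.
So 12^330 ≡ 304 · 239 · 118 · 144 ≡ 1 (mod 331).
Since the result is 1, base 12 gives no evidence that 331 is composite.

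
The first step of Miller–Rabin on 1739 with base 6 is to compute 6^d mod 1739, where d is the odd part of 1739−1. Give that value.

1739 − 1 = 1738 = 2^1 · 869, so d = 869.
6^1 ≡ 6 (mod 1739)
6^2 ≡ 6^2 = 36 ≡ 36 (mod 1739)
6^4 ≡ 36^2 = 1296 ≡ 1296 (mod 1739)
6^8 ≡ 1296^2 = 1679616 ≡ 1481 (mod 1739)
6^16 ≡ 1481^2 = 2193361 ≡ 482 (mod 1739)
6^32 ≡ 482^2 = 232324 ≡ 1037 (mod 1739)
6^64 ≡ 1037^2 = 1075369 ≡ 667 (mod 1739)
6^128 ≡ 667^2 = 444889 ≡ 1444 (mod 1739)
6^256 ≡ 1444^2 = 2085136 ≡ 75 (mod 1739)
6^512 ≡ 75^2 = 5625 ≡ 408 (mod 1739)
869 = 512 + 256 + 64 + 32 + 4 + 1 in binary powers of 2.
So 6^869 ≡ 408 · 75 · 667 · 1037 · 1296 · 6 ≡ 1560 (mod 1739).
Squaring chain: 1560; never reaches −1, so base 6 is a Miller–Rabin witness that 1739 is composite.

1560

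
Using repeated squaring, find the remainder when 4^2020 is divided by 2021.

4^1 ≡ 4 (mod 2021)
4^2 ≡ 4^2 = 16 ≡ 16 (mod 2021)
4^4 ≡ 16^2 = 256 ≡ 256 (mod 2021)
4^8 ≡ 256^2 = 65536 ≡ 864 (mod 2021)
4^16 ≡ 864^2 = 746496 ≡ 747 (mod 2021)
4^32 ≡ 747^2 = 558009 ≡ 213 (mod 2021)
4^64 ≡ 213^2 = 45369 ≡ 907 (mod 2021)
4^128 ≡ 907^2 = 822649 ≡ 102 (mod 2021)
4^256 ≡ 102^2 = 10404 ≡ 299 (mod 2021)
4^512 ≡ 299^2 = 89401 ≡ 477 (mod 2021)
4^1024 ≡ 477^2 = 227529 ≡ 1177 (mod 2021)
2020 = 1024 + 512 + 256 + 128 + 64 + 32 + 4 in binary powers of 2.
So 4^2020 ≡ 1177 · 477 · 299 · 102 · 907 · 213 · 256 ≡ 385 (mod 2021).
Since 385 ≠ 1, base 4 is a Fermat witness: 2021 is composite.

385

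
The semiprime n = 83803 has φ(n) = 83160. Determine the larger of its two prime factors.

463

φ(n) = (p−1)(q−1) = n − (p+q) + 1, so p + q = 83803 − 83160 + 1 = 644.
p and q are the roots of t² − 644t + 83803 = 0.
Discriminant: 644² − 4·83803 = 414736 − 335212 = 79524; √79524 = 282.
q = (644 − 282)/2 = 181, p = (644 + 282)/2 = 463.
Check: 181 · 463 = 83803.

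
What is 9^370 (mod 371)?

275

9^1 ≡ 9 (mod 371)
9^2 ≡ 9^2 = 81 ≡ 81 (mod 371)
9^4 ≡ 81^2 = 6561 ≡ 254 (mod 371)
9^8 ≡ 254^2 = 64516 ≡ 333 (mod 371)
9^16 ≡ 333^2 = 110889 ≡ 331 (mod 371)
9^32 ≡ 331^2 = 109561 ≡ 116 (mod 371)
9^64 ≡ 116^2 = 13456 ≡ 100 (mod 371)
9^128 ≡ 100^2 = 10000 ≡ 354 (mod 371)
9^256 ≡ 354^2 = 125316 ≡ 289 (mod 371)
370 = 256 + 64 + 32 + 16 + 2 in binary powers of 2.
So 9^370 ≡ 289 · 100 · 116 · 331 · 81 ≡ 275 (mod 371).
Since 275 ≠ 1, base 9 is a Fermat witness: 371 is composite.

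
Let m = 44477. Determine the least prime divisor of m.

79

44477 is odd.
Digit sum 26, not divisible by 3.
Ends in 7: not divisible by 5.
7: 44477 = 7·6353 + 6
11: 44477 = 11·4043 + 4
13: 44477 = 13·3421 + 4
17: 44477 = 17·2616 + 5
19: 44477 = 19·2340 + 17
23: 44477 = 23·1933 + 18
29: 44477 = 29·1533 + 20
31: 44477 = 31·1434 + 23
37: 44477 = 37·1202 + 3
41: 44477 = 41·1084 + 33
43: 44477 = 43·1034 + 15
47: 44477 = 47·946 + 15
53: 44477 = 53·839 + 10
59: 44477 = 59·753 + 50
61: 44477 = 61·729 + 8
67: 44477 = 67·663 + 56
71: 44477 = 71·626 + 31
73: 44477 = 73·609 + 20
79: 44477 = 79·563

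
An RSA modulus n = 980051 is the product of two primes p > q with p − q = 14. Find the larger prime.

Since p = q + 14, we have 980051 = q(q + 14), so q² + 14q − 980051 = 0.
Discriminant: 14² + 4·980051 = 196 + 3920204 = 3920400; √3920400 = 1980.
q = (−14 + 1980)/2 = 983, and p = q + 14 = 997.
Check: 983 · 997 = 980051.

997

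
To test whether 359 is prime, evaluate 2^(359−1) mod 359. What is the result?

1

2^1 ≡ 2 (mod 359)
2^2 ≡ 2^2 = 4 ≡ 4 (mod 359)
2^4 ≡ 4^2 = 16 ≡ 16 (mod 359)
2^8 ≡ 16^2 = 256 ≡ 256 (mod 359)
2^16 ≡ 256^2 = 65536 ≡ 198 (mod 359)
2^32 ≡ 198^2 = 39204 ≡ 73 (mod 359)
2^64 ≡ 73^2 = 5329 ≡ 303 (mod 359)
2^128 ≡ 303^2 = 91809 ≡ 264 (mod 359)
2^256 ≡ 264^2 = 69696 ≡ 50 (mod 359)
358 = 256 + 64 + 32 + 4 + 2 in binary powers of 2.
So 2^358 ≡ 50 · 303 · 73 · 16 · 4 ≡ 1 (mod 359).
Since the result is 1, base 2 gives no evidence that 359 is composite.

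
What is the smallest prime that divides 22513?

47

22513 is odd.
Digit sum 13, not divisible by 3.
Ends in 3: not divisible by 5.
7: 22513 = 7·3216 + 1
11: 22513 = 11·2046 + 7
13: 22513 = 13·1731 + 10
17: 22513 = 17·1324 + 5
19: 22513 = 19·1184 + 17
23: 22513 = 23·978 + 19
29: 22513 = 29·776 + 9
31: 22513 = 31·726 + 7
37: 22513 = 37·608 + 17
41: 22513 = 41·549 + 4
43: 22513 = 43·523 + 24
47: 22513 = 47·479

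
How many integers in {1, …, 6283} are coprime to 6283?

6120

Factor: 6283 = 61 · 103.
φ(6283) = (61−1) · (103−1) = 60 · 102 = 6120.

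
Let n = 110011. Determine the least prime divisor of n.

11

110011 is odd.
Digit sum 4, not divisible by 3.
Ends in 1: not divisible by 5.
7: 110011 = 7·15715 + 6
11: 110011 = 11·10001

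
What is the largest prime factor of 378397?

97

378397 = 47 · 8051
8051 = 83 · 97
97 is prime.
So 378397 = 47 · 83 · 97; the largest prime factor is 97.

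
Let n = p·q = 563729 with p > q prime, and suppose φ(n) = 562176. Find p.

977

φ(n) = (p−1)(q−1) = n − (p+q) + 1, so p + q = 563729 − 562176 + 1 = 1554.
p and q are the roots of t² − 1554t + 563729 = 0.
Discriminant: 1554² − 4·563729 = 2414916 − 2254916 = 160000; √160000 = 400.
q = (1554 − 400)/2 = 577, p = (1554 + 400)/2 = 977.
Check: 577 · 977 = 563729.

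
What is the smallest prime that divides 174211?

174211 is odd.
Digit sum 16, not divisible by 3.
Ends in 1: not divisible by 5.
7: 174211 = 7·24887 + 2
11: 174211 = 11·15837 + 4
13: 174211 = 13·13400 + 11
17: 174211 = 17·10247 + 12
19: 174211 = 19·9169

19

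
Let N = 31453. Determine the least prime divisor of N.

31453 is odd.
Digit sum 16, not divisible by 3.
Ends in 3: not divisible by 5.
7: 31453 = 7·4493 + 2
11: 31453 = 11·2859 + 4
13: 31453 = 13·2419 + 6
17: 31453 = 17·1850 + 3
19: 31453 = 19·1655 + 8
23: 31453 = 23·1367 + 12
29: 31453 = 29·1084 + 17
31: 31453 = 31·1014 + 19
37: 31453 = 37·850 + 3
41: 31453 = 41·767 + 6
43: 31453 = 43·731 + 20
47: 31453 = 47·669 + 10
53: 31453 = 53·593 + 24
59: 31453 = 59·533 + 6
61: 31453 = 61·515 + 38
67: 31453 = 67·469 + 30
71: 31453 = 71·443

71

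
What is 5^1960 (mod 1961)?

5^1 ≡ 5 (mod 1961)
5^2 ≡ 5^2 = 25 ≡ 25 (mod 1961)
5^4 ≡ 25^2 = 625 ≡ 625 (mod 1961)
5^8 ≡ 625^2 = 390625 ≡ 386 (mod 1961)
5^16 ≡ 386^2 = 148996 ≡ 1921 (mod 1961)
5^32 ≡ 1921^2 = 3690241 ≡ 1600 (mod 1961)
5^64 ≡ 1600^2 = 2560000 ≡ 895 (mod 1961)
5^128 ≡ 895^2 = 801025 ≡ 937 (mod 1961)
5^256 ≡ 937^2 = 877969 ≡ 1402 (mod 1961)
5^512 ≡ 1402^2 = 1965604 ≡ 682 (mod 1961)
5^1024 ≡ 682^2 = 465124 ≡ 367 (mod 1961)
1960 = 1024 + 512 + 256 + 128 + 32 + 8 in binary powers of 2.
So 5^1960 ≡ 367 · 682 · 1402 · 937 · 1600 · 386 ≡ 367 (mod 1961).
Since 367 ≠ 1, base 5 is a Fermat witness: 1961 is composite.

367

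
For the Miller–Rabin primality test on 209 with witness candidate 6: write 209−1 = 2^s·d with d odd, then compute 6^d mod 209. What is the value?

194

209 − 1 = 208 = 2^4 · 13, so d = 13.
6^1 ≡ 6 (mod 209)
6^2 ≡ 6^2 = 36 ≡ 36 (mod 209)
6^4 ≡ 36^2 = 1296 ≡ 42 (mod 209)
6^8 ≡ 42^2 = 1764 ≡ 92 (mod 209)
13 = 8 + 4 + 1 in binary powers of 2.
So 6^13 ≡ 92 · 42 · 6 ≡ 194 (mod 209).
Squaring chain: 194 → 16 → 47 → 119; never reaches −1, so base 6 is a Miller–Rabin witness that 209 is composite.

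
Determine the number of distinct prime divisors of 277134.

6

277134 = 2 · 138567
138567 = 3 · 46189
46189 = 11 · 4199
4199 = 13 · 323
323 = 17 · 19
277134 = 2 · 3 · 11 · 13 · 17 · 19, which has 6 distinct prime factors.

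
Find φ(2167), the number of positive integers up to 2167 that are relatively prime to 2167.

Factor: 2167 = 11 · 197.
φ(2167) = (11−1) · (197−1) = 10 · 196 = 1960.

1960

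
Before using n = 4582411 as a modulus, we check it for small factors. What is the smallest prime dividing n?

4582411 is odd.
Digit sum 25, not divisible by 3.
Ends in 1: not divisible by 5.
7: 4582411 = 7·654630 + 1
11: 4582411 = 11·416582 + 9
13: 4582411 = 13·352493 + 2
17: 4582411 = 17·269553 + 10
19: 4582411 = 19·241179 + 10
23: 4582411 = 23·199235 + 6
29: 4582411 = 29·158014 + 5
31: 4582411 = 31·147819 + 22
37: 4582411 = 37·123848 + 35
41: 4582411 = 41·111766 + 5
43: 4582411 = 43·106567 + 30
47: 4582411 = 47·97498 + 5
53: 4582411 = 53·86460 + 31
59: 4582411 = 59·77667 + 58
61: 4582411 = 61·75121 + 30
67: 4582411 = 67·68394 + 13
71: 4582411 = 71·64541

71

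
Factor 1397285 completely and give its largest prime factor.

97

1397285 = 5 · 279457
279457 = 43 · 6499
6499 = 67 · 97
97 is prime.
So 1397285 = 5 · 43 · 67 · 97; the largest prime factor is 97.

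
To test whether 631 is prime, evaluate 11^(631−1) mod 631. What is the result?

11^1 ≡ 11 (mod 631)
11^2 ≡ 11^2 = 121 ≡ 121 (mod 631)
11^4 ≡ 121^2 = 14641 ≡ 128 (mod 631)
11^8 ≡ 128^2 = 16384 ≡ 609 (mod 631)
11^16 ≡ 609^2 = 370881 ≡ 484 (mod 631)
11^32 ≡ 484^2 = 234256 ≡ 155 (mod 631)
11^64 ≡ 155^2 = 24025 ≡ 47 (mod 631)
11^128 ≡ 47^2 = 2209 ≡ 316 (mod 631)
11^256 ≡ 316^2 = 99856 ≡ 158 (mod 631)
11^512 ≡ 158^2 = 24964 ≡ 355 (mod 631)
630 = 512 + 64 + 32 + 16 + 4 + 2 in binary powers of 2.
So 11^630 ≡ 355 · 47 · 155 · 484 · 128 · 121 ≡ 1 (mod 631).
Since the result is 1, base 11 gives no evidence that 631 is composite.

1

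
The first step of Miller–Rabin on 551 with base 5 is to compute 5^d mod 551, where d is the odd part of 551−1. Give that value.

551 − 1 = 550 = 2^1 · 275, so d = 275.
5^1 ≡ 5 (mod 551)
5^2 ≡ 5^2 = 25 ≡ 25 (mod 551)
5^4 ≡ 25^2 = 625 ≡ 74 (mod 551)
5^8 ≡ 74^2 = 5476 ≡ 517 (mod 551)
5^16 ≡ 517^2 = 267289 ≡ 54 (mod 551)
5^32 ≡ 54^2 = 2916 ≡ 161 (mod 551)
5^64 ≡ 161^2 = 25921 ≡ 24 (mod 551)
5^128 ≡ 24^2 = 576 ≡ 25 (mod 551)
5^256 ≡ 25^2 = 625 ≡ 74 (mod 551)
275 = 256 + 16 + 2 + 1 in binary powers of 2.
So 5^275 ≡ 74 · 54 · 25 · 5 ≡ 294 (mod 551).
Squaring chain: 294; never reaches −1, so base 5 is a Miller–Rabin witness that 551 is composite.

294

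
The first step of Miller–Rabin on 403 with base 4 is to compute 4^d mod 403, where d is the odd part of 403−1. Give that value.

376

403 − 1 = 402 = 2^1 · 201, so d = 201.
4^1 ≡ 4 (mod 403)
4^2 ≡ 4^2 = 16 ≡ 16 (mod 403)
4^4 ≡ 16^2 = 256 ≡ 256 (mod 403)
4^8 ≡ 256^2 = 65536 ≡ 250 (mod 403)
4^16 ≡ 250^2 = 62500 ≡ 35 (mod 403)
4^32 ≡ 35^2 = 1225 ≡ 16 (mod 403)
4^64 ≡ 16^2 = 256 ≡ 256 (mod 403)
4^128 ≡ 256^2 = 65536 ≡ 250 (mod 403)
201 = 128 + 64 + 8 + 1 in binary powers of 2.
So 4^201 ≡ 250 · 256 · 250 · 4 ≡ 376 (mod 403).
Squaring chain: 376; never reaches −1, so base 4 is a Miller–Rabin witness that 403 is composite.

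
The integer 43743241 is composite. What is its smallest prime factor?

43743241 is odd.
Digit sum 28, not divisible by 3.
Ends in 1: not divisible by 5.
7: 43743241 = 7·6249034 + 3
11: 43743241 = 11·3976658 + 3
13: 43743241 = 13·3364864 + 9
17: 43743241 = 17·2573131 + 14
19: 43743241 = 19·2302275 + 16
23: 43743241 = 23·1901880 + 1
29: 43743241 = 29·1508387 + 18
31: 43743241 = 31·1411072 + 9
37: 43743241 = 37·1182249 + 28
41: 43743241 = 41·1066908 + 13
43: 43743241 = 43·1017284 + 29
47: 43743241 = 47·930707 + 12
53: 43743241 = 53·825344 + 9
59: 43743241 = 59·741410 + 51
61: 43743241 = 61·717102 + 19
67: 43743241 = 67·652884 + 13
71: 43743241 = 71·616101 + 70
73: 43743241 = 73·599222 + 35
79: 43743241 = 79·553711 + 72
83: 43743241 = 83·527027

83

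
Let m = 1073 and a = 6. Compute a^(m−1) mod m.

371

6^1 ≡ 6 (mod 1073)
6^2 ≡ 6^2 = 36 ≡ 36 (mod 1073)
6^4 ≡ 36^2 = 1296 ≡ 223 (mod 1073)
6^8 ≡ 223^2 = 49729 ≡ 371 (mod 1073)
6^16 ≡ 371^2 = 137641 ≡ 297 (mod 1073)
6^32 ≡ 297^2 = 88209 ≡ 223 (mod 1073)
6^64 ≡ 223^2 = 49729 ≡ 371 (mod 1073)
6^128 ≡ 371^2 = 137641 ≡ 297 (mod 1073)
6^256 ≡ 297^2 = 88209 ≡ 223 (mod 1073)
6^512 ≡ 223^2 = 49729 ≡ 371 (mod 1073)
6^1024 ≡ 371^2 = 137641 ≡ 297 (mod 1073)
1072 = 1024 + 32 + 16 in binary powers of 2.
So 6^1072 ≡ 297 · 223 · 297 ≡ 371 (mod 1073).
Since 371 ≠ 1, base 6 is a Fermat witness: 1073 is composite.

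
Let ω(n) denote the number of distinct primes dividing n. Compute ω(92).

92 = 2^2 · 23
92 = 2^2 · 23, which has 2 distinct prime factors.

2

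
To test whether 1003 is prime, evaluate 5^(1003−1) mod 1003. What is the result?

5^1 ≡ 5 (mod 1003)
5^2 ≡ 5^2 = 25 ≡ 25 (mod 1003)
5^4 ≡ 25^2 = 625 ≡ 625 (mod 1003)
5^8 ≡ 625^2 = 390625 ≡ 458 (mod 1003)
5^16 ≡ 458^2 = 209764 ≡ 137 (mod 1003)
5^32 ≡ 137^2 = 18769 ≡ 715 (mod 1003)
5^64 ≡ 715^2 = 511225 ≡ 698 (mod 1003)
5^128 ≡ 698^2 = 487204 ≡ 749 (mod 1003)
5^256 ≡ 749^2 = 561001 ≡ 324 (mod 1003)
5^512 ≡ 324^2 = 104976 ≡ 664 (mod 1003)
1002 = 512 + 256 + 128 + 64 + 32 + 8 + 2 in binary powers of 2.
So 5^1002 ≡ 664 · 324 · 749 · 698 · 715 · 458 · 25 ≡ 196 (mod 1003).
Since 196 ≠ 1, base 5 is a Fermat witness: 1003 is composite.

196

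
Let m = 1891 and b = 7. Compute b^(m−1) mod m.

7^1 ≡ 7 (mod 1891)
7^2 ≡ 7^2 = 49 ≡ 49 (mod 1891)
7^4 ≡ 49^2 = 2401 ≡ 510 (mod 1891)
7^8 ≡ 510^2 = 260100 ≡ 1033 (mod 1891)
7^16 ≡ 1033^2 = 1067089 ≡ 565 (mod 1891)
7^32 ≡ 565^2 = 319225 ≡ 1537 (mod 1891)
7^64 ≡ 1537^2 = 2362369 ≡ 510 (mod 1891)
7^128 ≡ 510^2 = 260100 ≡ 1033 (mod 1891)
7^256 ≡ 1033^2 = 1067089 ≡ 565 (mod 1891)
7^512 ≡ 565^2 = 319225 ≡ 1537 (mod 1891)
7^1024 ≡ 1537^2 = 2362369 ≡ 510 (mod 1891)
1890 = 1024 + 512 + 256 + 64 + 32 + 2 in binary powers of 2.
So 7^1890 ≡ 510 · 1537 · 565 · 510 · 1537 · 49 ≡ 1768 (mod 1891).
Since 1768 ≠ 1, base 7 is a Fermat witness: 1891 is composite.

1768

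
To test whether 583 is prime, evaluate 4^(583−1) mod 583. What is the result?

236

4^1 ≡ 4 (mod 583)
4^2 ≡ 4^2 = 16 ≡ 16 (mod 583)
4^4 ≡ 16^2 = 256 ≡ 256 (mod 583)
4^8 ≡ 256^2 = 65536 ≡ 240 (mod 583)
4^16 ≡ 240^2 = 57600 ≡ 466 (mod 583)
4^32 ≡ 466^2 = 217156 ≡ 280 (mod 583)
4^64 ≡ 280^2 = 78400 ≡ 278 (mod 583)
4^128 ≡ 278^2 = 77284 ≡ 328 (mod 583)
4^256 ≡ 328^2 = 107584 ≡ 312 (mod 583)
4^512 ≡ 312^2 = 97344 ≡ 566 (mod 583)
582 = 512 + 64 + 4 + 2 in binary powers of 2.
So 4^582 ≡ 566 · 278 · 256 · 16 ≡ 236 (mod 583).
Since 236 ≠ 1, base 4 is a Fermat witness: 583 is composite.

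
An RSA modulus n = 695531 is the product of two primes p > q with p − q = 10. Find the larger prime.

Since p = q + 10, we have 695531 = q(q + 10), so q² + 10q − 695531 = 0.
Discriminant: 10² + 4·695531 = 100 + 2782124 = 2782224; √2782224 = 1668.
q = (−10 + 1668)/2 = 829, and p = q + 10 = 839.
Check: 829 · 839 = 695531.

839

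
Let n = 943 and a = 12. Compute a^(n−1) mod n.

430

12^1 ≡ 12 (mod 943)
12^2 ≡ 12^2 = 144 ≡ 144 (mod 943)
12^4 ≡ 144^2 = 20736 ≡ 933 (mod 943)
12^8 ≡ 933^2 = 870489 ≡ 100 (mod 943)
12^16 ≡ 100^2 = 10000 ≡ 570 (mod 943)
12^32 ≡ 570^2 = 324900 ≡ 508 (mod 943)
12^64 ≡ 508^2 = 258064 ≡ 625 (mod 943)
12^128 ≡ 625^2 = 390625 ≡ 223 (mod 943)
12^256 ≡ 223^2 = 49729 ≡ 693 (mod 943)
12^512 ≡ 693^2 = 480249 ≡ 262 (mod 943)
942 = 512 + 256 + 128 + 32 + 8 + 4 + 2 in binary powers of 2.
So 12^942 ≡ 262 · 693 · 223 · 508 · 100 · 933 · 144 ≡ 430 (mod 943).
Since 430 ≠ 1, base 12 is a Fermat witness: 943 is composite.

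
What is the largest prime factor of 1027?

1027 = 13 · 79
79 is prime.
So 1027 = 13 · 79; the largest prime factor is 79.

79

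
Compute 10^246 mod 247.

235

10^1 ≡ 10 (mod 247)
10^2 ≡ 10^2 = 100 ≡ 100 (mod 247)
10^4 ≡ 100^2 = 10000 ≡ 120 (mod 247)
10^8 ≡ 120^2 = 14400 ≡ 74 (mod 247)
10^16 ≡ 74^2 = 5476 ≡ 42 (mod 247)
10^32 ≡ 42^2 = 1764 ≡ 35 (mod 247)
10^64 ≡ 35^2 = 1225 ≡ 237 (mod 247)
10^128 ≡ 237^2 = 56169 ≡ 100 (mod 247)
246 = 128 + 64 + 32 + 16 + 4 + 2 in binary powers of 2.
So 10^246 ≡ 100 · 237 · 35 · 42 · 120 · 100 ≡ 235 (mod 247).
Since 235 ≠ 1, base 10 is a Fermat witness: 247 is composite.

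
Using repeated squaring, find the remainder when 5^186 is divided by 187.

60

5^1 ≡ 5 (mod 187)
5^2 ≡ 5^2 = 25 ≡ 25 (mod 187)
5^4 ≡ 25^2 = 625 ≡ 64 (mod 187)
5^8 ≡ 64^2 = 4096 ≡ 169 (mod 187)
5^16 ≡ 169^2 = 28561 ≡ 137 (mod 187)
5^32 ≡ 137^2 = 18769 ≡ 69 (mod 187)
5^64 ≡ 69^2 = 4761 ≡ 86 (mod 187)
5^128 ≡ 86^2 = 7396 ≡ 103 (mod 187)
186 = 128 + 32 + 16 + 8 + 2 in binary powers of 2.
So 5^186 ≡ 103 · 69 · 137 · 169 · 25 ≡ 60 (mod 187).
Since 60 ≠ 1, base 5 is a Fermat witness: 187 is composite.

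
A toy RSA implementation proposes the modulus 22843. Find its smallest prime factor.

53

22843 is odd.
Digit sum 19, not divisible by 3.
Ends in 3: not divisible by 5.
7: 22843 = 7·3263 + 2
11: 22843 = 11·2076 + 7
13: 22843 = 13·1757 + 2
17: 22843 = 17·1343 + 12
19: 22843 = 19·1202 + 5
23: 22843 = 23·993 + 4
29: 22843 = 29·787 + 20
31: 22843 = 31·736 + 27
37: 22843 = 37·617 + 14
41: 22843 = 41·557 + 6
43: 22843 = 43·531 + 10
47: 22843 = 47·486 + 1
53: 22843 = 53·431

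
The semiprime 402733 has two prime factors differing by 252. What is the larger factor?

Since p = q + 252, we have 402733 = q(q + 252), so q² + 252q − 402733 = 0.
Discriminant: 252² + 4·402733 = 63504 + 1610932 = 1674436; √1674436 = 1294.
q = (−252 + 1294)/2 = 521, and p = q + 252 = 773.
Check: 521 · 773 = 402733.

773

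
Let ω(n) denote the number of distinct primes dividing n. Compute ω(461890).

6

461890 = 2 · 230945
230945 = 5 · 46189
46189 = 11 · 4199
4199 = 13 · 323
323 = 17 · 19
461890 = 2 · 5 · 11 · 13 · 17 · 19, which has 6 distinct prime factors.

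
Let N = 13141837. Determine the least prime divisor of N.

59

13141837 is odd.
Digit sum 28, not divisible by 3.
Ends in 7: not divisible by 5.
7: 13141837 = 7·1877405 + 2
11: 13141837 = 11·1194712 + 5
13: 13141837 = 13·1010910 + 7
17: 13141837 = 17·773049 + 4
19: 13141837 = 19·691675 + 12
23: 13141837 = 23·571384 + 5
29: 13141837 = 29·453166 + 23
31: 13141837 = 31·423930 + 7
37: 13141837 = 37·355184 + 29
41: 13141837 = 41·320532 + 25
43: 13141837 = 43·305624 + 5
47: 13141837 = 47·279613 + 26
53: 13141837 = 53·247959 + 10
59: 13141837 = 59·222743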